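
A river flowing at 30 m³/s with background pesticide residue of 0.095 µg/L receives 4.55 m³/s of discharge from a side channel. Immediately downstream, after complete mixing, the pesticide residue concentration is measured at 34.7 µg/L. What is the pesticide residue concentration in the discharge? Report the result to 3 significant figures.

Mass balance: 30.00·0.09500 + 4.550·Cₑ = 34.55·34.70
→ Cₑ = (34.55·34.70 − 30.00·0.09500) / 4.550 = 262.9 µg/L.

263 µg/L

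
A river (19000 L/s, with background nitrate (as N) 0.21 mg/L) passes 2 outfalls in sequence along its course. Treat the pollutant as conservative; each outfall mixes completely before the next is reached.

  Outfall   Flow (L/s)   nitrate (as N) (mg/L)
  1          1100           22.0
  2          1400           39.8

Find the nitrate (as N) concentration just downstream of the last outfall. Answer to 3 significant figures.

Outfall 1: combined Q = 20100 L/s; C = (19000·0.2100 + 1100·22.00)/20100 = 1.402 mg/L.
Outfall 2: combined Q = 21500 L/s; C = (20100·1.402 + 1400·39.80)/21500 = 3.903 mg/L.

3.90 mg/L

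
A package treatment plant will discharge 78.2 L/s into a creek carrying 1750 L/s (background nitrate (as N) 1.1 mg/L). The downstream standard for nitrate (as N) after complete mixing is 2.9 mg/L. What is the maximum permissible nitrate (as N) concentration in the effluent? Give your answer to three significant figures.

43.2 mg/L

At the limit, (Qr·Cr + Qe·Cₑ)/(Qr + Qe) = 2.9:
Cₑ = (1828·2.9 − 1750·1.100) / 78.20 = 43.18 mg/L.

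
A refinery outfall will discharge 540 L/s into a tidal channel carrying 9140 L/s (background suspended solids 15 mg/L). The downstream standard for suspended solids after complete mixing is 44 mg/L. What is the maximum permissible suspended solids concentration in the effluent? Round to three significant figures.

535 mg/L

At the limit, (Qr·Cr + Qe·Cₑ)/(Qr + Qe) = 44:
Cₑ = (9680·44 − 9140·15.00) / 540.0 = 534.9 mg/L.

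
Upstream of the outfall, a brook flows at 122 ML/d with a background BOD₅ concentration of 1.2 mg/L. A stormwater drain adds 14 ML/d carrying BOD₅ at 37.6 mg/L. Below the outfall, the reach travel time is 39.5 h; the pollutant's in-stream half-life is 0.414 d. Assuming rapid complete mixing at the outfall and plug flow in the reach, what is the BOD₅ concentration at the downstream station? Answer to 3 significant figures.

Mass balance: C = (122.0·1.200 + 14.00·37.60) / 136.0 = 672.8/136.0 = 4.947 mg/L.
Half-life 0.414 d → k = ln 2 / 0.414 = 1.674 d⁻¹.
Decay over the reach: 4.947·exp(−kt) = 4.947·0.06357 = 0.3145 mg/L.

0.314 mg/L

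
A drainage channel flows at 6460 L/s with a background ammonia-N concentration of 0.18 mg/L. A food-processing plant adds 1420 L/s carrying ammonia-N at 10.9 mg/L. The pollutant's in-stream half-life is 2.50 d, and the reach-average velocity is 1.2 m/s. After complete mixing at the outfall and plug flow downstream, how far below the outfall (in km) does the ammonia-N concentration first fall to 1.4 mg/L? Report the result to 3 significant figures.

Mass balance: C = (6460·0.1800 + 1420·10.90) / 7880 = 16640/7880 = 2.112 mg/L.
Half-life 2.50 d → k = ln 2 / 2.50 = 0.2773 d⁻¹.
Set 2.112·exp(−k·t) = 1.4 → t = ln(2.112/1.4)/k = 128100 s = 35.58 h.
Distance = v·t = 1.2·128100 = 153700 m = 153.7 km.

154 km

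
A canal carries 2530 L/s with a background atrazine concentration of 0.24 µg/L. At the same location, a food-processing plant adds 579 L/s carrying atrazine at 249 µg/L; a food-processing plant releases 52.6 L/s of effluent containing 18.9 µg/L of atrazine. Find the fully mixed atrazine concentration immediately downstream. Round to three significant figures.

Flow-weighted average: C = (2530·0.2400 + 579.0·249.0 + 52.60·18.90) / 3162 = 145800/3162 = 46.11 µg/L.

46.1 µg/L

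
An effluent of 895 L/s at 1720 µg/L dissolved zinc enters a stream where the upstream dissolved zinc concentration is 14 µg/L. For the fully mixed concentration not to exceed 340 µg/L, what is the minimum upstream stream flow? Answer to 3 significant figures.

Set C_mix = 340: (Q·14.00 + 895.0·1720) / (Q + 895.0) = 340
→ Q = 895.0·(1720 − 340)/(340 − 14.00) = 3789 L/s.

3790 L/s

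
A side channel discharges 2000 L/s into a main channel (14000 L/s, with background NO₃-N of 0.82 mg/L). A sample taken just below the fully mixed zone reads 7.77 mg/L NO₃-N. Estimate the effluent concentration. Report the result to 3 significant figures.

56.4 mg/L

Mass balance: 14000·0.8200 + 2000·Cₑ = 16000·7.770
→ Cₑ = (16000·7.770 − 14000·0.8200) / 2000 = 56.42 mg/L.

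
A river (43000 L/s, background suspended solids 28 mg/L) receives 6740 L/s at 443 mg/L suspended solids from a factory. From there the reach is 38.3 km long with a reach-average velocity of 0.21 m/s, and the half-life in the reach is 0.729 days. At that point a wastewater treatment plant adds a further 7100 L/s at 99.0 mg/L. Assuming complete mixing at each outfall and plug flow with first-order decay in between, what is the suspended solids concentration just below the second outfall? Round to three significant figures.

22.3 mg/L

After mixing, C = (43000·28.00 + 6740·443.0) / 49740 = 4190000/49740 = 84.23 mg/L; combined flow 49740 L/s.
Travel time t = 38.3·1000 / 0.21 = 182400 s = 50.66 h.
Half-life 0.729 d → k = ln 2 / 0.729 = 0.9508 d⁻¹.
Applying C = C₀e^(−kt): 84.23 × 0.1344 = 11.32 mg/L.
Second outfall: C = (49740·11.32 + 7100·99.00)/56840 = 22.27 mg/L.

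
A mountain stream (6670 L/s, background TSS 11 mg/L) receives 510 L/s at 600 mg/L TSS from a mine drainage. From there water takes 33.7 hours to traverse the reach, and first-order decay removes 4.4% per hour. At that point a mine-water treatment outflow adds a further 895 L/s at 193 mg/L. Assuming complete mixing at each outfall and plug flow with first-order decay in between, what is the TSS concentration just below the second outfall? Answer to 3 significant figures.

31.7 mg/L

After mixing, C = (6670·11.00 + 510.0·600.0) / 7180 = 379400/7180 = 52.84 mg/L; combined flow 7180 L/s.
4.4%/h lost → k = −ln(1 − 0.044) = 0.04500 h⁻¹.
After decay, C = 52.84 × e^(−kt) = 52.84 × 0.2195 = 11.60 mg/L.
Second outfall: C = (7180·11.60 + 895.0·193.0)/8075 = 31.70 mg/L.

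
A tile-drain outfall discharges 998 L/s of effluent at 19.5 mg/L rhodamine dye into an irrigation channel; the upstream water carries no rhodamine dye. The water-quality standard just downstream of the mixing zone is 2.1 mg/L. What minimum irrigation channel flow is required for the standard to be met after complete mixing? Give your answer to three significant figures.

Set C_mix = 2.1: (Q·0 + 998.0·19.50) / (Q + 998.0) = 2.1
→ Q = 998.0·(19.50 − 2.1)/(2.1 − 0) = 8269 L/s.

8270 L/s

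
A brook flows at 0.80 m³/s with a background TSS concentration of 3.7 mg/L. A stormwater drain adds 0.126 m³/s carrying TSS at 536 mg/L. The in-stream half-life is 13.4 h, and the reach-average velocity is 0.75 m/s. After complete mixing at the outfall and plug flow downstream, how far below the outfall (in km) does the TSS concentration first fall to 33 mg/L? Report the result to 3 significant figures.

43.6 km

Mixed concentration C = ΣQC/ΣQ = (0.8000·3.700 + 0.1260·536.0) / 0.9260 = 70.50/0.9260 = 76.13 mg/L.
Half-life 13.4 h → k = ln 2 / 13.4 = 0.05173 h⁻¹ = 1.241 d⁻¹.
Set 76.13·exp(−k·t) = 33 → t = ln(76.13/33)/k = 58180 s = 16.16 h.
Distance = v·t = 0.75·58180 = 43630 m = 43.63 km.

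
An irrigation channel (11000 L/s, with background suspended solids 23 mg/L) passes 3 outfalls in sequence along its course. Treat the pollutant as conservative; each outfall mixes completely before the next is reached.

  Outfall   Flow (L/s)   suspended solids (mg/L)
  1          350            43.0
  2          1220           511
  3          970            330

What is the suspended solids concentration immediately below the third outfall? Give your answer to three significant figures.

89.5 mg/L

After outfall 1: Q = 11000 + 350.0 = 11350 L/s; C = (11000·23.00 + 350.0·43.00)/11350 = 23.62 mg/L.
After outfall 2: Q = 11350 + 1220 = 12570 L/s; C = (11350·23.62 + 1220·511.0)/12570 = 70.92 mg/L.
After outfall 3: Q = 12570 + 970.0 = 13540 L/s; C = (12570·70.92 + 970.0·330.0)/13540 = 89.48 mg/L.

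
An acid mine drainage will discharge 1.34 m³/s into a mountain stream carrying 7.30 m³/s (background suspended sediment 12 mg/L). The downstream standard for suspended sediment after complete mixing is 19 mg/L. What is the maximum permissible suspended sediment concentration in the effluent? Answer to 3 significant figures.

At the limit, (Qr·Cr + Qe·Cₑ)/(Qr + Qe) = 19:
Cₑ = (8.640·19 − 7.300·12.00) / 1.340 = 57.13 mg/L.

57.1 mg/L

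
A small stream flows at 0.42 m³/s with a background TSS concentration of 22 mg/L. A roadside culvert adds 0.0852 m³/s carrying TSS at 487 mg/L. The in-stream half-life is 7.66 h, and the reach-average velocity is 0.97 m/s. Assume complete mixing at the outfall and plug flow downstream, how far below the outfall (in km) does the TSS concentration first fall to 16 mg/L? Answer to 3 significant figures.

70.9 km

After mixing, C = (0.4200·22.00 + 0.08520·487.0) / 0.5052 = 50.73/0.5052 = 100.4 mg/L.
Half-life 7.66 h → k = ln 2 / 7.66 = 0.09049 h⁻¹ = 2.172 d⁻¹.
Set 100.4·exp(−k·t) = 16 → t = ln(100.4/16)/k = 73070 s = 20.30 h.
Distance = v·t = 0.97·73070 = 70880 m = 70.88 km.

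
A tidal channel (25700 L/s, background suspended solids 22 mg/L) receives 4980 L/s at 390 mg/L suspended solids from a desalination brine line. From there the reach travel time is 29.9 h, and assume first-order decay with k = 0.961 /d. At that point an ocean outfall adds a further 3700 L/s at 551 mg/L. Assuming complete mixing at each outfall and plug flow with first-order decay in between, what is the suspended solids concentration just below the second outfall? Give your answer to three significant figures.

81.3 mg/L

After mixing, C = (25700·22.00 + 4980·390.0) / 30680 = 2508000/30680 = 81.73 mg/L; combined flow 30680 L/s.
After decay, C = 81.73 × e^(−kt) = 81.73 × 0.3020 = 24.69 mg/L.
Second outfall: C = (30680·24.69 + 3700·551.0)/34380 = 81.33 mg/L.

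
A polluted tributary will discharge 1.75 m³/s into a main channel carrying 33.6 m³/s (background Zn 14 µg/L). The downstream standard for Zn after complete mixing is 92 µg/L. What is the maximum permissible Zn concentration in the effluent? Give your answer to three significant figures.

At the limit, (Qr·Cr + Qe·Cₑ)/(Qr + Qe) = 92:
Cₑ = (35.35·92 − 33.60·14.00) / 1.750 = 1590 µg/L.

1590 µg/L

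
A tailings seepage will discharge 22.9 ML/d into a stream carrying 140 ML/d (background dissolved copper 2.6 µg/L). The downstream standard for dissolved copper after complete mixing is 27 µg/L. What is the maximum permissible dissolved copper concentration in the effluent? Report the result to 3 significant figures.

176 µg/L

At the limit, (Qr·Cr + Qe·Cₑ)/(Qr + Qe) = 27:
Cₑ = (162.9·27 − 140.0·2.600) / 22.90 = 176.2 µg/L.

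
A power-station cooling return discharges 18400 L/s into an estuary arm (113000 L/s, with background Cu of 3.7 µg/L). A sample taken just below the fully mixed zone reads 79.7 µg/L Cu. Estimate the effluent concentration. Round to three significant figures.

546 µg/L

Mass balance: 113000·3.700 + 18400·Cₑ = 131400·79.70
→ Cₑ = (131400·79.70 − 113000·3.700) / 18400 = 546.4 µg/L.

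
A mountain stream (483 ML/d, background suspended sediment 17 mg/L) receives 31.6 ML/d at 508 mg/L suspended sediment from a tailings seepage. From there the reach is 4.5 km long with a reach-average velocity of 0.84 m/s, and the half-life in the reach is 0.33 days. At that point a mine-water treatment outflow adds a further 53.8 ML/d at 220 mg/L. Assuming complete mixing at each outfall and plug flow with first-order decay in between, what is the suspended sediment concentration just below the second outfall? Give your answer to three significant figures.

After mixing, C = (483.0·17.00 + 31.60·508.0) / 514.6 = 24260/514.6 = 47.15 mg/L; combined flow 514.6 ML/d.
Travel time t = 4.5·1000 / 0.84 = 5357 s = 1.488 h.
Half-life 0.33 d → k = ln 2 / 0.33 = 2.100 d⁻¹.
Decay over the reach: 47.15·exp(−kt) = 47.15·0.8779 = 41.39 mg/L.
At the second outfall, C = (514.6·41.39 + 53.80·220.0) / (514.6 + 53.80) = 58.30 mg/L.

58.3 mg/L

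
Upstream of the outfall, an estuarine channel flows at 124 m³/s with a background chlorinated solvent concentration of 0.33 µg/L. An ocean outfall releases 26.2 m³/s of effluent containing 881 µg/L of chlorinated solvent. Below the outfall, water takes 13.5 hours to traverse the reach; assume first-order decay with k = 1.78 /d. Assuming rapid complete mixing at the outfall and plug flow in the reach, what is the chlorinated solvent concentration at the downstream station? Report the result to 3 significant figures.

Flow-weighted average: C = (124.0·0.3300 + 26.20·881.0) / 150.2 = 23120/150.2 = 153.9 µg/L.
First-order decay: C = 153.9·exp(−k·t) = 153.9·0.3674 = 56.56 µg/L.

56.6 µg/L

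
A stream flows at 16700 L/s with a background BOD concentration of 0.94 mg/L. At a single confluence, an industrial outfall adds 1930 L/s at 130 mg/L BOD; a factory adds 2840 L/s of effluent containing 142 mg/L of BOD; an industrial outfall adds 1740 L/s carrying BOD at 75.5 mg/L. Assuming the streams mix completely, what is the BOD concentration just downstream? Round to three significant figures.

Conservation of mass: C = (16700·0.9400 + 1930·130.0 + 2840·142.0 + 1740·75.50) / 23210 = 801200/23210 = 34.52 mg/L.

34.5 mg/L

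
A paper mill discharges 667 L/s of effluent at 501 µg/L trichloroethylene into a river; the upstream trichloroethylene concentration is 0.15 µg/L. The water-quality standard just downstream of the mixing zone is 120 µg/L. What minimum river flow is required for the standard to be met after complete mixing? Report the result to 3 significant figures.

2120 L/s

Set C_mix = 120: (Q·0.1500 + 667.0·501.0) / (Q + 667.0) = 120
→ Q = 667.0·(501.0 − 120)/(120 − 0.1500) = 2120 L/s.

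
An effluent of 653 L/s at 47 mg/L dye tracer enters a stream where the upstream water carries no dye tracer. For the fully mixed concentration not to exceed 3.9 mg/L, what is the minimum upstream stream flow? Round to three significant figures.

Set C_mix = 3.9: (Q·0 + 653.0·47.00) / (Q + 653.0) = 3.9
→ Q = 653.0·(47.00 − 3.9)/(3.9 − 0) = 7216 L/s.

7220 L/s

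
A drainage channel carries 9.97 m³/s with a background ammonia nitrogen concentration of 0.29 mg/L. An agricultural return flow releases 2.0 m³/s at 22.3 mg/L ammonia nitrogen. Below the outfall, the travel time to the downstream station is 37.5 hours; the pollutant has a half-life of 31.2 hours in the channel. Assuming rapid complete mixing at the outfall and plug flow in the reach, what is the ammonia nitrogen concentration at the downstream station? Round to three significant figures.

Conservation of mass: C = (9.970·0.2900 + 2.000·22.30) / 11.97 = 47.49/11.97 = 3.968 mg/L.
Half-life 31.2 h → k = ln 2 / 31.2 = 0.02222 h⁻¹ = 0.5332 d⁻¹.
After decay, C = 3.968 × e^(−kt) = 3.968 × 0.4347 = 1.725 mg/L.

1.72 mg/L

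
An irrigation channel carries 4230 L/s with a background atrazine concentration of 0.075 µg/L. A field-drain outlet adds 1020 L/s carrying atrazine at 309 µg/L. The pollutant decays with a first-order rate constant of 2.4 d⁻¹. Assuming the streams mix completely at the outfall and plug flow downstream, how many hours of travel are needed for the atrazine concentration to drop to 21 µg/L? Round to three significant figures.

10.5 h

Flow-weighted average: C = (4230·0.07500 + 1020·309.0) / 5250 = 315500/5250 = 60.09 µg/L.
60.09·exp(−k·t) = 21 → t = ln(60.09/21)/k = 37850 s = 10.51 h.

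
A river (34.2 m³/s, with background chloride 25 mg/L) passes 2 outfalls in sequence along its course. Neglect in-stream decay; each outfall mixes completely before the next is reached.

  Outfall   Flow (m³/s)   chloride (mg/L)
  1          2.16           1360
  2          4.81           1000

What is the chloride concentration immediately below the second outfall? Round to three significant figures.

209 mg/L

Outfall 1: combined Q = 36.36 m³/s; C = (34.20·25.00 + 2.160·1360)/36.36 = 104.3 mg/L.
Outfall 2: combined Q = 41.17 m³/s; C = (36.36·104.3 + 4.810·1000)/41.17 = 209.0 mg/L.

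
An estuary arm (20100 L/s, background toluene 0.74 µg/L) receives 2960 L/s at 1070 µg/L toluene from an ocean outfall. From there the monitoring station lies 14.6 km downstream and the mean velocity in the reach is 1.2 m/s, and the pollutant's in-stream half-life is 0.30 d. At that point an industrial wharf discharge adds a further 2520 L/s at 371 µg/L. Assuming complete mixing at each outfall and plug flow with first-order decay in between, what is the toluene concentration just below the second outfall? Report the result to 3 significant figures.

126 µg/L

Conservation of mass: C = (20100·0.7400 + 2960·1070) / 23060 = 3182000/23060 = 138.0 µg/L; combined flow 23060 L/s.
Travel time t = 14.6·1000 / 1.2 = 12170 s = 3.380 h.
Half-life 0.30 d → k = ln 2 / 0.30 = 2.310 d⁻¹.
First-order decay: C = 138.0·exp(−k·t) = 138.0·0.7223 = 99.67 µg/L.
Second outfall: C = (23060·99.67 + 2520·371.0)/25580 = 126.4 µg/L.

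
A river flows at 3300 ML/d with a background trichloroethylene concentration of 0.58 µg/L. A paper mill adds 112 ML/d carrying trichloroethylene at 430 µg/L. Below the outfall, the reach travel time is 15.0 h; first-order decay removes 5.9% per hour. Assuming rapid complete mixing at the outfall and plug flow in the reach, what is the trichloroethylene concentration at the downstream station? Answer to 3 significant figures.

5.89 µg/L

After mixing, C = (3300·0.5800 + 112.0·430.0) / 3412 = 50070/3412 = 14.68 µg/L.
5.9%/h lost → k = −ln(1 − 0.059) = 0.06081 h⁻¹.
Applying C = C₀e^(−kt): 14.68 × 0.4016 = 5.895 µg/L.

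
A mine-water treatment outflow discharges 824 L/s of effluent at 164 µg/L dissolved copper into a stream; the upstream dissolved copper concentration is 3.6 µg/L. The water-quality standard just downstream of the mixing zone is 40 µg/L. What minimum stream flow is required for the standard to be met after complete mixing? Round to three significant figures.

Set C_mix = 40: (Q·3.600 + 824.0·164.0) / (Q + 824.0) = 40
→ Q = 824.0·(164.0 − 40)/(40 − 3.600) = 2807 L/s.

2810 L/s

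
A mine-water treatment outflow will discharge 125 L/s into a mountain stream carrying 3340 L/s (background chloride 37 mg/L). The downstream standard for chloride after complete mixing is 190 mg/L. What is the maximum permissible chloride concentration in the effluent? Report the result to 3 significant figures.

At the limit, (Qr·Cr + Qe·Cₑ)/(Qr + Qe) = 190:
Cₑ = (3465·190 − 3340·37.00) / 125.0 = 4278 mg/L.

4280 mg/L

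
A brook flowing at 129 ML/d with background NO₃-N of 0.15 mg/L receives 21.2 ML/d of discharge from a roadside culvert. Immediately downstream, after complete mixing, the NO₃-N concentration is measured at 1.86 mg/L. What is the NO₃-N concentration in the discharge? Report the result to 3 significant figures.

12.3 mg/L

Mass balance: 129.0·0.1500 + 21.20·Cₑ = 150.2·1.860
→ Cₑ = (150.2·1.860 − 129.0·0.1500) / 21.20 = 12.27 mg/L.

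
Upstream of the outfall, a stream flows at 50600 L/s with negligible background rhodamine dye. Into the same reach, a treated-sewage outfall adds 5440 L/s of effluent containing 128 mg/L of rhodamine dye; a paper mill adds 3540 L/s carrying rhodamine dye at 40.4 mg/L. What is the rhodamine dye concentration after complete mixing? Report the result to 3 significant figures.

14.1 mg/L

Mixed concentration C = ΣQC/ΣQ = (50600·0 + 5440·128.0 + 3540·40.40) / 59580 = 839300/59580 = 14.09 mg/L.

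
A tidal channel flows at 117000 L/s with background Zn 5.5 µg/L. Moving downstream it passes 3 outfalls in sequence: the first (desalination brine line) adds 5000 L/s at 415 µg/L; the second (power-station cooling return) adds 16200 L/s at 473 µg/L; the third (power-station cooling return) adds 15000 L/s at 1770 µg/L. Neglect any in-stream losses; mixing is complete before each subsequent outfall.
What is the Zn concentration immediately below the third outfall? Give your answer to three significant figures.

241 µg/L

Outfall 1: combined Q = 122000 L/s; C = (117000·5.500 + 5000·415.0)/122000 = 22.28 µg/L.
Outfall 2: combined Q = 138200 L/s; C = (122000·22.28 + 16200·473.0)/138200 = 75.12 µg/L.
Outfall 3: combined Q = 153200 L/s; C = (138200·75.12 + 15000·1770)/153200 = 241.1 µg/L.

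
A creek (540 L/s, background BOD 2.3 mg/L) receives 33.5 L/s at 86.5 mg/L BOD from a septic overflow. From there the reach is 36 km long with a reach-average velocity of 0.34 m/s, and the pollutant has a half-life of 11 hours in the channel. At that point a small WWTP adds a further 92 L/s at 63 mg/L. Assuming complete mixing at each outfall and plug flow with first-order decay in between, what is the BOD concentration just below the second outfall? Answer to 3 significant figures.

Conservation of mass: C = (540.0·2.300 + 33.50·86.50) / 573.5 = 4140/573.5 = 7.218 mg/L; combined flow 573.5 L/s.
Travel time t = 36·1000 / 0.34 = 105900 s = 29.41 h.
Half-life 11 h → k = ln 2 / 11 = 0.06301 h⁻¹ = 1.512 d⁻¹.
Decay over the reach: 7.218·exp(−kt) = 7.218·0.1567 = 1.131 mg/L.
Second outfall: C = (573.5·1.131 + 92.00·63.00)/665.5 = 9.684 mg/L.

9.68 mg/L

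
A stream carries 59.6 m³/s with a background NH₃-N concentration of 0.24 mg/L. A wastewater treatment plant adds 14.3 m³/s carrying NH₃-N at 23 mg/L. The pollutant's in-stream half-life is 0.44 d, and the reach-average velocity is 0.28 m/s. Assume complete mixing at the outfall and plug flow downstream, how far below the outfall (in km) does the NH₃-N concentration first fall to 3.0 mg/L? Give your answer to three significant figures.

Conservation of mass: C = (59.60·0.2400 + 14.30·23.00) / 73.90 = 343.2/73.90 = 4.644 mg/L.
Half-life 0.44 d → k = ln 2 / 0.44 = 1.575 d⁻¹.
Set 4.644·exp(−k·t) = 3.0 → t = ln(4.644/3.0)/k = 23970 s = 6.658 h.
Distance = v·t = 0.28·23970 = 6711 m = 6.711 km.

6.71 km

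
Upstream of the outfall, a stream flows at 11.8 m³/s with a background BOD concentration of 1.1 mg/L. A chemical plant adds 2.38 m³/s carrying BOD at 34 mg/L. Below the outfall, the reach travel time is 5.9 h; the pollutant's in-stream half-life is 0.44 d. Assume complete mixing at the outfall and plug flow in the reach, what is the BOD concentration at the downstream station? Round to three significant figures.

4.50 mg/L

Flow-weighted average: C = (11.80·1.100 + 2.380·34.00) / 14.18 = 93.90/14.18 = 6.622 mg/L.
Half-life 0.44 d → k = ln 2 / 0.44 = 1.575 d⁻¹.
First-order decay: C = 6.622·exp(−k·t) = 6.622·0.6789 = 4.496 mg/L.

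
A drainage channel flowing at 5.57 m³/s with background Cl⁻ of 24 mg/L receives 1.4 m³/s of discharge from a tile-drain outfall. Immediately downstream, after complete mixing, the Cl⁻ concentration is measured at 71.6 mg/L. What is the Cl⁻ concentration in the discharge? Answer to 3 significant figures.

Mass balance: 5.570·24.00 + 1.400·Cₑ = 6.970·71.60
→ Cₑ = (6.970·71.60 − 5.570·24.00) / 1.400 = 261.0 mg/L.

261 mg/L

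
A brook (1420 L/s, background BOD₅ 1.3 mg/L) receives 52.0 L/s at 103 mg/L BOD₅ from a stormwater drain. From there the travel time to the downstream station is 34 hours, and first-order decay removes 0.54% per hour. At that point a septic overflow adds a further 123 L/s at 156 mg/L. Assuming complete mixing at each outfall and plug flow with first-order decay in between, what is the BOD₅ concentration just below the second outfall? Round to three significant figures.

After mixing, C = (1420·1.300 + 52.00·103.0) / 1472 = 7202/1472 = 4.893 mg/L; combined flow 1472 L/s.
0.54%/h lost → k = −ln(1 − 0.0054) = 0.005415 h⁻¹.
Decay over the reach: 4.893·exp(−kt) = 4.893·0.8319 = 4.070 mg/L.
Second outfall: C = (1472·4.070 + 123.0·156.0)/1595 = 15.79 mg/L.

15.8 mg/L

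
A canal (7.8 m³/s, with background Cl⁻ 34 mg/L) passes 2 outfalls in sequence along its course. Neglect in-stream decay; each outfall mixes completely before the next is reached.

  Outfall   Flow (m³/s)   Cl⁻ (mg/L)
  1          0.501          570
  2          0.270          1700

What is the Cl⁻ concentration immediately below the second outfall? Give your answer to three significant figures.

118 mg/L

Outfall 1: combined Q = 8.301 m³/s; C = (7.800·34.00 + 0.5010·570.0)/8.301 = 66.35 mg/L.
Outfall 2: combined Q = 8.571 m³/s; C = (8.301·66.35 + 0.2700·1700)/8.571 = 117.8 mg/L.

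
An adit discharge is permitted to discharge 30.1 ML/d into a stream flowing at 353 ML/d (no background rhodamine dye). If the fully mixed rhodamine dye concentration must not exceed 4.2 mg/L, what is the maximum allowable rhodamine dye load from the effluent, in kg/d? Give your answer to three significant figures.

Mass balance at the limit: 353.0·0 + 30.10·Cₑ = 383.1·4.2 → Cₑ = 53.46 mg/L.
30.10 ML/d = 0.3484 m³/s. Load = 0.3484 m³/s × 53.46 g/m³ × 86 400 s/d = 1609 kg/d.

1610 kg/d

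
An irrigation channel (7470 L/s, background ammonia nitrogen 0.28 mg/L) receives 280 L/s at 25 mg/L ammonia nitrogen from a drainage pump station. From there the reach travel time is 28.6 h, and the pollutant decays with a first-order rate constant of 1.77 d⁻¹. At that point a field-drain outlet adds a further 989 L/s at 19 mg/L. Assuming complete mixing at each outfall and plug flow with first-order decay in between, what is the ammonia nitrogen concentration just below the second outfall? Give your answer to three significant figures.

2.28 mg/L

Mass balance: C = (7470·0.2800 + 280.0·25.00) / 7750 = 9092/7750 = 1.173 mg/L; combined flow 7750 L/s.
After decay, C = 1.173 × e^(−kt) = 1.173 × 0.1213 = 0.1423 mg/L.
At the second outfall, C = (7750·0.1423 + 989.0·19.00) / (7750 + 989.0) = 2.276 mg/L.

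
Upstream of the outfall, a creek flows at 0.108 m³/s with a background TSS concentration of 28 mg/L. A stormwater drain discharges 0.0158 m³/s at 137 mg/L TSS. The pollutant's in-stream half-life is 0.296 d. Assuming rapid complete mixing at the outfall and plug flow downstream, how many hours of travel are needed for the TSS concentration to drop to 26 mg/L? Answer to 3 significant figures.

4.89 h

Flow-weighted average: C = (0.1080·28.00 + 0.01580·137.0) / 0.1238 = 5.189/0.1238 = 41.91 mg/L.
Half-life 0.296 d → k = ln 2 / 0.296 = 2.342 d⁻¹.
41.91·exp(−k·t) = 26 → t = ln(41.91/26)/k = 17620 s = 4.893 h.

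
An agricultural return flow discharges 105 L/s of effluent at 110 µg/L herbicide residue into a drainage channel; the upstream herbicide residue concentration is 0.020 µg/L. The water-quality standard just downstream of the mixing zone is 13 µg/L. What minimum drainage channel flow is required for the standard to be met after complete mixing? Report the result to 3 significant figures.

785 L/s

Set C_mix = 13: (Q·0.02000 + 105.0·110.0) / (Q + 105.0) = 13
→ Q = 105.0·(110.0 − 13)/(13 − 0.02000) = 784.7 L/s.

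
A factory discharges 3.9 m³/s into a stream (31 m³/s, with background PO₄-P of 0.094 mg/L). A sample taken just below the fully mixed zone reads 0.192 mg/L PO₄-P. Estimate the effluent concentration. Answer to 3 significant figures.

0.971 mg/L

Mass balance: 31.00·0.09400 + 3.900·Cₑ = 34.90·0.1920
→ Cₑ = (34.90·0.1920 − 31.00·0.09400) / 3.900 = 0.9710 mg/L.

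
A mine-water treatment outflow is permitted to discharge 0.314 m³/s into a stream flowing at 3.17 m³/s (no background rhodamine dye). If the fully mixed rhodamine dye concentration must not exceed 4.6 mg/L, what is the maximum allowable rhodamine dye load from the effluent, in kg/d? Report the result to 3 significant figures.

Mass balance at the limit: 3.170·0 + 0.3140·Cₑ = 3.484·4.6 → Cₑ = 51.04 mg/L.
Load = 0.3140 m³/s × 51.04 g/m³ × 86 400 s/d = 1385 kg/d.

1380 kg/d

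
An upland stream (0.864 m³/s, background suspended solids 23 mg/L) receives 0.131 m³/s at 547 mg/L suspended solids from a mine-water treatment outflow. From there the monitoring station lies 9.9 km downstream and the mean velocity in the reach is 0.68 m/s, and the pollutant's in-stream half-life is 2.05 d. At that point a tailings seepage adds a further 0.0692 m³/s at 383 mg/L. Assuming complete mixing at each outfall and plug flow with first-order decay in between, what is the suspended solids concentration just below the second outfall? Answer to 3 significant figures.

106 mg/L

Conservation of mass: C = (0.8640·23.00 + 0.1310·547.0) / 0.9950 = 91.53/0.9950 = 91.99 mg/L; combined flow 0.9950 m³/s.
Travel time t = 9.9·1000 / 0.68 = 14560 s = 4.044 h.
Half-life 2.05 d → k = ln 2 / 2.05 = 0.3381 d⁻¹.
Applying C = C₀e^(−kt): 91.99 × 0.9446 = 86.89 mg/L.
At the second outfall, C = (0.9950·86.89 + 0.06920·383.0) / (0.9950 + 0.06920) = 106.1 mg/L.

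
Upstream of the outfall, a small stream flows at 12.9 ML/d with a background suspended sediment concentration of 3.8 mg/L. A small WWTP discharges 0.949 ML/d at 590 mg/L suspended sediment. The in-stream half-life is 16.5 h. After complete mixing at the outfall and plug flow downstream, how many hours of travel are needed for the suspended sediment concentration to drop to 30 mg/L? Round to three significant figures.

9.10 h

Mixed concentration C = ΣQC/ΣQ = (12.90·3.800 + 0.9490·590.0) / 13.85 = 608.9/13.85 = 43.97 mg/L.
Half-life 16.5 h → k = ln 2 / 16.5 = 0.04201 h⁻¹ = 1.008 d⁻¹.
43.97·exp(−k·t) = 30 → t = ln(43.97/30)/k = 32760 s = 9.100 h.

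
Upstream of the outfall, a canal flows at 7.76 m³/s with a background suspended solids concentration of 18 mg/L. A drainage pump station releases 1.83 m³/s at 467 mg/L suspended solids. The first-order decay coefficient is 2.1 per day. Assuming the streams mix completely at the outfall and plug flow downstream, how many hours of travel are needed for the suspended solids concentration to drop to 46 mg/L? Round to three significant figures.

9.29 h

Conservation of mass: C = (7.760·18.00 + 1.830·467.0) / 9.590 = 994.3/9.590 = 103.7 mg/L.
103.7·exp(−k·t) = 46 → t = ln(103.7/46)/k = 33440 s = 9.288 h.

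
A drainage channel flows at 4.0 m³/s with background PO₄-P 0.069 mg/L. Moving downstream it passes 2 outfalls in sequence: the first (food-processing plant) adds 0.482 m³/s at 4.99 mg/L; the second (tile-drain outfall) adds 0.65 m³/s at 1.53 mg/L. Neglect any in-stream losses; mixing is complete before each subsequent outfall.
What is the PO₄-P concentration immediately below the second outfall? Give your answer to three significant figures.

Outfall 1: combined Q = 4.482 m³/s; C = (4.000·0.06900 + 0.4820·4.990)/4.482 = 0.5982 mg/L.
Outfall 2: combined Q = 5.132 m³/s; C = (4.482·0.5982 + 0.6500·1.530)/5.132 = 0.7162 mg/L.

0.716 mg/L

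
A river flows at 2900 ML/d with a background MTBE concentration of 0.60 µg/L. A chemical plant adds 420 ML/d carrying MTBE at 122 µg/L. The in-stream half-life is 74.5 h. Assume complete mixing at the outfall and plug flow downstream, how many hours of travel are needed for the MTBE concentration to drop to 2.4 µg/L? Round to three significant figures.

204 h

Flow-weighted average: C = (2900·0.6000 + 420.0·122.0) / 3320 = 52980/3320 = 15.96 µg/L.
Half-life 74.5 h → k = ln 2 / 74.5 = 0.009304 h⁻¹ = 0.2233 d⁻¹.
15.96·exp(−k·t) = 2.4 → t = ln(15.96/2.4)/k = 733000 s = 203.6 h.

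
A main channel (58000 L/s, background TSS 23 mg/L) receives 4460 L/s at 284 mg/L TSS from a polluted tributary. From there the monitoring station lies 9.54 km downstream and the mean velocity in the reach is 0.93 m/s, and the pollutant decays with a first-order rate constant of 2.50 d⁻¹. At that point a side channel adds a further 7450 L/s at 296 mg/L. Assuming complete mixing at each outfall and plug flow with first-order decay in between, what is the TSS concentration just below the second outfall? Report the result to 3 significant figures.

Mass balance: C = (58000·23.00 + 4460·284.0) / 62460 = 2601000/62460 = 41.64 mg/L; combined flow 62460 L/s.
Travel time t = 9.54·1000 / 0.93 = 10260 s = 2.849 h.
First-order decay: C = 41.64·exp(−k·t) = 41.64·0.7432 = 30.94 mg/L.
At the second outfall, C = (62460·30.94 + 7450·296.0) / (62460 + 7450) = 59.19 mg/L.

59.2 mg/L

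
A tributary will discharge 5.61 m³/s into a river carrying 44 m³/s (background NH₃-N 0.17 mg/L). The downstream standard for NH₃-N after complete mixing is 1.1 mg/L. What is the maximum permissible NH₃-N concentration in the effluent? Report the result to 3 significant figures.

8.39 mg/L

At the limit, (Qr·Cr + Qe·Cₑ)/(Qr + Qe) = 1.1:
Cₑ = (49.61·1.1 − 44.00·0.1700) / 5.610 = 8.394 mg/L.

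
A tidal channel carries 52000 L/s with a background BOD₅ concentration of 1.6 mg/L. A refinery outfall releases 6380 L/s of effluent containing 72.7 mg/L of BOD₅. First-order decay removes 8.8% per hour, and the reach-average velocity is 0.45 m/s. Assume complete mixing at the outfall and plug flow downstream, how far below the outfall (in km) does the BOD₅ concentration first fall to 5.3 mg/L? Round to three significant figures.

After mixing, C = (52000·1.600 + 6380·72.70) / 58380 = 547000/58380 = 9.370 mg/L.
8.8%/h lost → k = −ln(1 − 0.088) = 0.09212 h⁻¹.
Set 9.370·exp(−k·t) = 5.3 → t = ln(9.370/5.3)/k = 22270 s = 6.186 h.
Distance = v·t = 0.45·22270 = 10020 m = 10.02 km.

10.0 km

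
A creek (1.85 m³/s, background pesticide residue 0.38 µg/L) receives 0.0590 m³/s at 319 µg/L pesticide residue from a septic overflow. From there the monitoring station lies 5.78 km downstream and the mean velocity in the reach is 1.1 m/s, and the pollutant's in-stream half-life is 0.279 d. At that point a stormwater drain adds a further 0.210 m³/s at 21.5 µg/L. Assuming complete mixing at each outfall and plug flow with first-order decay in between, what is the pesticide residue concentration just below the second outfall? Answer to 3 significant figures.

10.1 µg/L

Mixed concentration C = ΣQC/ΣQ = (1.850·0.3800 + 0.05900·319.0) / 1.909 = 19.52/1.909 = 10.23 µg/L; combined flow 1.909 m³/s.
Travel time t = 5.78·1000 / 1.1 = 5255 s = 1.460 h.
Half-life 0.279 d → k = ln 2 / 0.279 = 2.484 d⁻¹.
After decay, C = 10.23 × e^(−kt) = 10.23 × 0.8598 = 8.793 µg/L.
At the second outfall, C = (1.909·8.793 + 0.2100·21.50) / (1.909 + 0.2100) = 10.05 µg/L.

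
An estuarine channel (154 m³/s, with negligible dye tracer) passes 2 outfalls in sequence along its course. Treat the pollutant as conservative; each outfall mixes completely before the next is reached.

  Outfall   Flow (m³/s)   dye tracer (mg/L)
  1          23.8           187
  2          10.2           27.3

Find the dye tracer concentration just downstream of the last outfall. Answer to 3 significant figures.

Outfall 1: combined Q = 177.8 m³/s; C = (154.0·0 + 23.80·187.0)/177.8 = 25.03 mg/L.
Outfall 2: combined Q = 188.0 m³/s; C = (177.8·25.03 + 10.20·27.30)/188.0 = 25.15 mg/L.

25.2 mg/L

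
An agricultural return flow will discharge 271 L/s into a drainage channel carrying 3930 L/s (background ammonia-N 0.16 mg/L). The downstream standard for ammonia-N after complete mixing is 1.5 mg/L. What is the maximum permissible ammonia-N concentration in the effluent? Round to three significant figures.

At the limit, (Qr·Cr + Qe·Cₑ)/(Qr + Qe) = 1.5:
Cₑ = (4201·1.5 − 3930·0.1600) / 271.0 = 20.93 mg/L.

20.9 mg/L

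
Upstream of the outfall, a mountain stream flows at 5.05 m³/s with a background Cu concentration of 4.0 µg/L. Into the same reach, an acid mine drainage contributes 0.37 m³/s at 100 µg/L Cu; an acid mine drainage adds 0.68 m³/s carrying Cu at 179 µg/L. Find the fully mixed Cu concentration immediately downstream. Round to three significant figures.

After mixing, C = (5.050·4.000 + 0.3700·100.0 + 0.6800·179.0) / 6.100 = 178.9/6.100 = 29.33 µg/L.

29.3 µg/L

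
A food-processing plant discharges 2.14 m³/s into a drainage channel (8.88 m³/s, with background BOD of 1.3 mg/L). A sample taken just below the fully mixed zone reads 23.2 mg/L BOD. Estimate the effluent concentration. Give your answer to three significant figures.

114 mg/L

Mass balance: 8.880·1.300 + 2.140·Cₑ = 11.02·23.20
→ Cₑ = (11.02·23.20 − 8.880·1.300) / 2.140 = 114.1 mg/L.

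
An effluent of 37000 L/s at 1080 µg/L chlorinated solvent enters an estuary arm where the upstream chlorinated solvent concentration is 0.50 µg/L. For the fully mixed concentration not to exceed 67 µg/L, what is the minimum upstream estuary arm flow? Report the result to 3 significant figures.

564000 L/s

Set C_mix = 67: (Q·0.5000 + 37000·1080) / (Q + 37000) = 67
→ Q = 37000·(1080 − 67)/(67 − 0.5000) = 563600 L/s.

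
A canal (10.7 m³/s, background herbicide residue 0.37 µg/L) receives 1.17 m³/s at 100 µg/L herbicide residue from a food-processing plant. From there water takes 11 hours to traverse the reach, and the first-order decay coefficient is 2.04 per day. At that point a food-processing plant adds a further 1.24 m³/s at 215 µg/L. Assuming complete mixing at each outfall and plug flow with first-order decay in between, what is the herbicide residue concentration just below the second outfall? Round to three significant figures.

Mixed concentration C = ΣQC/ΣQ = (10.70·0.3700 + 1.170·100.0) / 11.87 = 121.0/11.87 = 10.19 µg/L; combined flow 11.87 m³/s.
Applying C = C₀e^(−kt): 10.19 × 0.3926 = 4.001 µg/L.
Second outfall: C = (11.87·4.001 + 1.240·215.0)/13.11 = 23.96 µg/L.

24.0 µg/L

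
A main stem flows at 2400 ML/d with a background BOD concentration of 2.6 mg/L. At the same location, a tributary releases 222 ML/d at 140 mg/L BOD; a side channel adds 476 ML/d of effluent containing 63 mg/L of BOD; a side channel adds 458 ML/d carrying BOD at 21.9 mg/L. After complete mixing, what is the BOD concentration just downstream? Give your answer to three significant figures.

21.7 mg/L

Flow-weighted average: C = (2400·2.600 + 222.0·140.0 + 476.0·63.00 + 458.0·21.90) / 3556 = 77340/3556 = 21.75 mg/L.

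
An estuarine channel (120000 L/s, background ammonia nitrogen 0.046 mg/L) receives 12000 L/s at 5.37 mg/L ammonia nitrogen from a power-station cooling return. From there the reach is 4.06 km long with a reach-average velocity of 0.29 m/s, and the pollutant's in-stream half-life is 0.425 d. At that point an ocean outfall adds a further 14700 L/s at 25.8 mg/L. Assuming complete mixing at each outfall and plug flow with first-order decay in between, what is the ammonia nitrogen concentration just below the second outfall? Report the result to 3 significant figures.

2.95 mg/L

Mixed concentration C = ΣQC/ΣQ = (120000·0.04600 + 12000·5.370) / 132000 = 69960/132000 = 0.5300 mg/L; combined flow 132000 L/s.
Travel time t = 4.06·1000 / 0.29 = 14000 s = 3.889 h.
Half-life 0.425 d → k = ln 2 / 0.425 = 1.631 d⁻¹.
After decay, C = 0.5300 × e^(−kt) = 0.5300 × 0.7678 = 0.4069 mg/L.
At the second outfall, C = (132000·0.4069 + 14700·25.80) / (132000 + 14700) = 2.951 mg/L.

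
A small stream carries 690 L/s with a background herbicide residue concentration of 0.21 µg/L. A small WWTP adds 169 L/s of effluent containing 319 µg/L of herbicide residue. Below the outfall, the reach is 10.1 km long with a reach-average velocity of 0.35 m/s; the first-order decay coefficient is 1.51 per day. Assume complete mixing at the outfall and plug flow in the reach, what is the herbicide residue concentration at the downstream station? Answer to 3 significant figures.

Flow-weighted average: C = (690.0·0.2100 + 169.0·319.0) / 859.0 = 54060/859.0 = 62.93 µg/L.
Travel time t = 10.1·1000 / 0.35 = 28860 s = 8.016 h.
Applying C = C₀e^(−kt): 62.93 × 0.6039 = 38.00 µg/L.

38.0 µg/L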